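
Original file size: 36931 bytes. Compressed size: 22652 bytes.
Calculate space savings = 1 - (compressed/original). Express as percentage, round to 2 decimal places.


ratio = compressed/original = 22652/36931 = 0.61336
savings = 1 - ratio = 1 - 0.61336 = 0.38664
as a percentage: 0.38664 * 100 = 38.66%

Space savings = 1 - 22652/36931 = 38.66%


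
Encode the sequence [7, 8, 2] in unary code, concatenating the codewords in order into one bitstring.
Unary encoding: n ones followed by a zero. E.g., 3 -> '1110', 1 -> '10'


Encode each number as n ones followed by a terminating 0:
  7 -> 11111110 (8 bits)
  8 -> 111111110 (9 bits)
  2 -> 110 (3 bits)
Total length = 8 + 9 + 3 = 20 bits.

Unary([7, 8, 2]) = 11111110111111110110 (20 bits)


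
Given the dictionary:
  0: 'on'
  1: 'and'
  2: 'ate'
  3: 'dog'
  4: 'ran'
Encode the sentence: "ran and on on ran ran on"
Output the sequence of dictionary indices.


Look up each word in the dictionary:
  'ran' -> 4
  'and' -> 1
  'on' -> 0
  'on' -> 0
  'ran' -> 4
  'ran' -> 4
  'on' -> 0

Encoded: [4, 1, 0, 0, 4, 4, 0]


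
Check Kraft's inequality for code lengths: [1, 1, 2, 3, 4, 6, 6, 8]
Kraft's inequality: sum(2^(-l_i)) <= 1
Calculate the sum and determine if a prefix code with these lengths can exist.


Sum = 2^(-1) + 2^(-1) + 2^(-2) + 2^(-3) + 2^(-4) + 2^(-6) + 2^(-6) + 2^(-8)
    = 0.5 + 0.5 + 0.25 + 0.125 + 0.0625 + 0.015625 + 0.015625 + 0.00390625
    = 377/256 = 1.47265625
Since 1.47265625 > 1, Kraft's inequality is NOT satisfied.
A prefix code with these lengths CANNOT exist.

Kraft sum = 1.47265625. Not satisfied.


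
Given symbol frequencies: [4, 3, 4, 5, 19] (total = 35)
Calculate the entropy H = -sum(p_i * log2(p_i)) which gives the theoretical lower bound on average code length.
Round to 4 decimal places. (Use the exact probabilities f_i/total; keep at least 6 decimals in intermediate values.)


Per-symbol terms -p_i * log2(p_i) with p_i = f_i/35:
  p = 4/35 = 0.114286: log2(p) = -3.129283, -p*log2(p) = 0.357632
  p = 3/35 = 0.085714: log2(p) = -3.544321, -p*log2(p) = 0.303799
  p = 4/35 = 0.114286: log2(p) = -3.129283, -p*log2(p) = 0.357632
  p = 5/35 = 0.142857: log2(p) = -2.807355, -p*log2(p) = 0.401051
  p = 19/35 = 0.542857: log2(p) = -0.881356, -p*log2(p) = 0.478450
H = 0.357632 + 0.303799 + 0.357632 + 0.401051 + 0.478450 = 1.898564

H = 1.8986 bits/symbol


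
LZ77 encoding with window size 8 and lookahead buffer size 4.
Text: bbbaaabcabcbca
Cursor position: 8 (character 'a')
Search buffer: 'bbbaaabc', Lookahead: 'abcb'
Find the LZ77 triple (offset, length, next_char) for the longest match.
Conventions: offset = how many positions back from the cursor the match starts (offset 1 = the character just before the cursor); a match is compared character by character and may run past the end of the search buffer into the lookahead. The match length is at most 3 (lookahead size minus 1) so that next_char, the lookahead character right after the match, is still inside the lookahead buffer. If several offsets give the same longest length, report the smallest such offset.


Try each offset into the search buffer:
  offset=1 (pos 7, char 'c'): match length 0
  offset=2 (pos 6, char 'b'): match length 0
  offset=3 (pos 5, char 'a'): match length 3
  offset=4 (pos 4, char 'a'): match length 1
  offset=5 (pos 3, char 'a'): match length 1
  offset=6 (pos 2, char 'b'): match length 0
  offset=7 (pos 1, char 'b'): match length 0
  offset=8 (pos 0, char 'b'): match length 0
Longest match has length 3 at offset 3.
next_char = character at position 8 + 3 = 11 -> 'b'

Best match: offset=3, length=3 (matching 'abc' starting at position 5)
LZ77 triple: (3, 3, 'b')


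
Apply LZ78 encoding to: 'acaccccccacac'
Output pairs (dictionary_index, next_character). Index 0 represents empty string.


LZ78 encoding steps:
Dictionary: {0: ''}
Step 1: w='' (idx 0), next='a' -> output (0, 'a'), add 'a' as idx 1
Step 2: w='' (idx 0), next='c' -> output (0, 'c'), add 'c' as idx 2
Step 3: w='a' (idx 1), next='c' -> output (1, 'c'), add 'ac' as idx 3
Step 4: w='c' (idx 2), next='c' -> output (2, 'c'), add 'cc' as idx 4
Step 5: w='cc' (idx 4), next='c' -> output (4, 'c'), add 'ccc' as idx 5
Step 6: w='ac' (idx 3), next='a' -> output (3, 'a'), add 'aca' as idx 6
Step 7: w='c' (idx 2), end of input -> output (2, '')


Encoded: [(0, 'a'), (0, 'c'), (1, 'c'), (2, 'c'), (4, 'c'), (3, 'a'), (2, '')]


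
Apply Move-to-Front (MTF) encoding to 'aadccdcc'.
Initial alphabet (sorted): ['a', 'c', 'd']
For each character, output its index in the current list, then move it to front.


MTF encoding:
'a': index 0 in ['a', 'c', 'd'] -> ['a', 'c', 'd']
'a': index 0 in ['a', 'c', 'd'] -> ['a', 'c', 'd']
'd': index 2 in ['a', 'c', 'd'] -> ['d', 'a', 'c']
'c': index 2 in ['d', 'a', 'c'] -> ['c', 'd', 'a']
'c': index 0 in ['c', 'd', 'a'] -> ['c', 'd', 'a']
'd': index 1 in ['c', 'd', 'a'] -> ['d', 'c', 'a']
'c': index 1 in ['d', 'c', 'a'] -> ['c', 'd', 'a']
'c': index 0 in ['c', 'd', 'a'] -> ['c', 'd', 'a']


Output: [0, 0, 2, 2, 0, 1, 1, 0]


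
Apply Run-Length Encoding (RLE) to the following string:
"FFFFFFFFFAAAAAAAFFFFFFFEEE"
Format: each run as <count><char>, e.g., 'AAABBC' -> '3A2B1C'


Scanning runs left to right:
  i=0: run of 'F' x 9 -> '9F'
  i=9: run of 'A' x 7 -> '7A'
  i=16: run of 'F' x 7 -> '7F'
  i=23: run of 'E' x 3 -> '3E'

RLE = 9F7A7F3E


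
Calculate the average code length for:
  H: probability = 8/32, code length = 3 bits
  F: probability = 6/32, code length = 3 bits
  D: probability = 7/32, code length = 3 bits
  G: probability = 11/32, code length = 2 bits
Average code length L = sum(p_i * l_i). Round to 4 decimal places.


Weighted contributions p_i * l_i:
  H: (8/32) * 3 = 24/32
  F: (6/32) * 3 = 18/32
  D: (7/32) * 3 = 21/32
  G: (11/32) * 2 = 22/32
Sum = (24 + 18 + 21 + 22)/32 = 85/32

L = 85/32 = 2.6563 bits/symbol


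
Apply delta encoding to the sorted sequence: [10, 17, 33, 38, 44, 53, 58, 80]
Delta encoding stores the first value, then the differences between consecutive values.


First value: 10
Deltas:
  17 - 10 = 7
  33 - 17 = 16
  38 - 33 = 5
  44 - 38 = 6
  53 - 44 = 9
  58 - 53 = 5
  80 - 58 = 22


Delta encoded: [10, 7, 16, 5, 6, 9, 5, 22]


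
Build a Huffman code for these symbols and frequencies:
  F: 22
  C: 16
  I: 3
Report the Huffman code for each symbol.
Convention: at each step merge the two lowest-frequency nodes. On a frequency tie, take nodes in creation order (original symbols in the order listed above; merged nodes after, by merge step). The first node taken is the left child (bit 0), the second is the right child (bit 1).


Huffman tree construction:
Step 1: Merge I(3) + C(16) = 19
Step 2: Merge (I+C)(19) + F(22) = 41
Read each symbol's code off the tree from the root (left child = 0, right child = 1).

Codes:
  F: 1 (length 1)
  C: 01 (length 2)
  I: 00 (length 2)
Average code length: 60/41 = 1.4634 bits/symbol


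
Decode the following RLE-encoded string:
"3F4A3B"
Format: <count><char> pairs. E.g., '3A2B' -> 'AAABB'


Expanding each <count><char> pair:
  3F -> 'FFF'
  4A -> 'AAAA'
  3B -> 'BBB'

Decoded = FFFAAAABBB


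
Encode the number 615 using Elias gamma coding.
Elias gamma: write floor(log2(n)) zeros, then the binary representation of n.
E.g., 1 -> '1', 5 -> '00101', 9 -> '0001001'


num_bits = floor(log2(615)) + 1 = 10
leading_zeros = num_bits - 1 = 9
binary(615) = 1001100111

Elias gamma(615) = '000000000' + '1001100111' = 0000000001001100111 (19 bits)


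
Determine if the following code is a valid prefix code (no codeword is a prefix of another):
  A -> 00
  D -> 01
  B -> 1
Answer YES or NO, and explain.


Checking each pair (does one codeword prefix another?):
  A='00' vs D='01': no prefix
  A='00' vs B='1': no prefix
  D='01' vs A='00': no prefix
  D='01' vs B='1': no prefix
  B='1' vs A='00': no prefix
  B='1' vs D='01': no prefix
No violation found over all pairs.

YES -- this is a valid prefix code. No codeword is a prefix of any other codeword.


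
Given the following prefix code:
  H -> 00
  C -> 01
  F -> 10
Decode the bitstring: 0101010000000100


Decoding step by step:
Bits 01 -> C
Bits 01 -> C
Bits 01 -> C
Bits 00 -> H
Bits 00 -> H
Bits 00 -> H
Bits 01 -> C
Bits 00 -> H


Decoded message: CCCHHHCH


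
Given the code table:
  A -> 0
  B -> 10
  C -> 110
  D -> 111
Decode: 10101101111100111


Decoding:
10 -> B
10 -> B
110 -> C
111 -> D
110 -> C
0 -> A
111 -> D


Result: BBCDCAD


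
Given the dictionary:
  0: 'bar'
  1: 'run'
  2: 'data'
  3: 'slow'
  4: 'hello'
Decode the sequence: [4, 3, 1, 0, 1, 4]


Look up each index in the dictionary:
  4 -> 'hello'
  3 -> 'slow'
  1 -> 'run'
  0 -> 'bar'
  1 -> 'run'
  4 -> 'hello'

Decoded: "hello slow run bar run hello"


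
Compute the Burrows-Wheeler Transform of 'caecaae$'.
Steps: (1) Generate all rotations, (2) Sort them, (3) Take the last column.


Rotations (sorted):
  0: $caecaae -> last char: e
  1: aae$caec -> last char: c
  2: ae$caeca -> last char: a
  3: aecaae$c -> last char: c
  4: caae$cae -> last char: e
  5: caecaae$ -> last char: $
  6: e$caecaa -> last char: a
  7: ecaae$ca -> last char: a


BWT = ecace$aa


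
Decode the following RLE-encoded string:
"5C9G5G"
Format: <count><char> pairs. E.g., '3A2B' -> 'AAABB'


Expanding each <count><char> pair:
  5C -> 'CCCCC'
  9G -> 'GGGGGGGGG'
  5G -> 'GGGGG'

Decoded = CCCCCGGGGGGGGGGGGGG


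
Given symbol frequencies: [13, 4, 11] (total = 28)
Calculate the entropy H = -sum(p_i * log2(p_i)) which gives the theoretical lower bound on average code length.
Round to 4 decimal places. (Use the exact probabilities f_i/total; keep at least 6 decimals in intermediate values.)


Per-symbol terms -p_i * log2(p_i) with p_i = f_i/28:
  p = 13/28 = 0.464286: log2(p) = -1.106915, -p*log2(p) = 0.513925
  p = 4/28 = 0.142857: log2(p) = -2.807355, -p*log2(p) = 0.401051
  p = 11/28 = 0.392857: log2(p) = -1.347923, -p*log2(p) = 0.529541
H = 0.513925 + 0.401051 + 0.529541 = 1.444517

H = 1.4445 bits/symbol


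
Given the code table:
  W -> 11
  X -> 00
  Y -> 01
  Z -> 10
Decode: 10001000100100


Decoding:
10 -> Z
00 -> X
10 -> Z
00 -> X
10 -> Z
01 -> Y
00 -> X


Result: ZXZXZYX


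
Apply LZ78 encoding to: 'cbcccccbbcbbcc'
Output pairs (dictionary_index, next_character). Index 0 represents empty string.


LZ78 encoding steps:
Dictionary: {0: ''}
Step 1: w='' (idx 0), next='c' -> output (0, 'c'), add 'c' as idx 1
Step 2: w='' (idx 0), next='b' -> output (0, 'b'), add 'b' as idx 2
Step 3: w='c' (idx 1), next='c' -> output (1, 'c'), add 'cc' as idx 3
Step 4: w='cc' (idx 3), next='c' -> output (3, 'c'), add 'ccc' as idx 4
Step 5: w='b' (idx 2), next='b' -> output (2, 'b'), add 'bb' as idx 5
Step 6: w='c' (idx 1), next='b' -> output (1, 'b'), add 'cb' as idx 6
Step 7: w='b' (idx 2), next='c' -> output (2, 'c'), add 'bc' as idx 7
Step 8: w='c' (idx 1), end of input -> output (1, '')


Encoded: [(0, 'c'), (0, 'b'), (1, 'c'), (3, 'c'), (2, 'b'), (1, 'b'), (2, 'c'), (1, '')]


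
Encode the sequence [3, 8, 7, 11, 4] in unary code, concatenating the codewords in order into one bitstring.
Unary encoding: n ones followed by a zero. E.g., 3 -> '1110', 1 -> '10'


Encode each number as n ones followed by a terminating 0:
  3 -> 1110 (4 bits)
  8 -> 111111110 (9 bits)
  7 -> 11111110 (8 bits)
  11 -> 111111111110 (12 bits)
  4 -> 11110 (5 bits)
Total length = 4 + 9 + 8 + 12 + 5 = 38 bits.

Unary([3, 8, 7, 11, 4]) = 11101111111101111111011111111111011110 (38 bits)


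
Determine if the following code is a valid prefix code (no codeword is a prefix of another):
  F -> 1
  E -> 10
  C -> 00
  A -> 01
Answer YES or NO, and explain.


Checking each pair (does one codeword prefix another?):
  F='1' vs E='10': prefix -- VIOLATION

NO -- this is NOT a valid prefix code. F (1) is a prefix of E (10).


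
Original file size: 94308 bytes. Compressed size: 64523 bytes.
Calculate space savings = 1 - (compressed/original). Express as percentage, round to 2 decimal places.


ratio = compressed/original = 64523/94308 = 0.684173
savings = 1 - ratio = 1 - 0.684173 = 0.315827
as a percentage: 0.315827 * 100 = 31.58%

Space savings = 1 - 64523/94308 = 31.58%


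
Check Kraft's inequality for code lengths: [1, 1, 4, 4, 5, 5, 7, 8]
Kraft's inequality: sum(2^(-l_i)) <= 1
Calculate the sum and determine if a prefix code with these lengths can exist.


Sum = 2^(-1) + 2^(-1) + 2^(-4) + 2^(-4) + 2^(-5) + 2^(-5) + 2^(-7) + 2^(-8)
    = 0.5 + 0.5 + 0.0625 + 0.0625 + 0.03125 + 0.03125 + 0.0078125 + 0.00390625
    = 307/256 = 1.19921875
Since 1.19921875 > 1, Kraft's inequality is NOT satisfied.
A prefix code with these lengths CANNOT exist.

Kraft sum = 1.19921875. Not satisfied.


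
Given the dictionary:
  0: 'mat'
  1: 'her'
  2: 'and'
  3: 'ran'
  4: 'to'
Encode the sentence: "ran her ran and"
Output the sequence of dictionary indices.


Look up each word in the dictionary:
  'ran' -> 3
  'her' -> 1
  'ran' -> 3
  'and' -> 2

Encoded: [3, 1, 3, 2]


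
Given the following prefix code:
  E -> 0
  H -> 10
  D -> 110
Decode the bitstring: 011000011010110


Decoding step by step:
Bits 0 -> E
Bits 110 -> D
Bits 0 -> E
Bits 0 -> E
Bits 0 -> E
Bits 110 -> D
Bits 10 -> H
Bits 110 -> D


Decoded message: EDEEEDHD


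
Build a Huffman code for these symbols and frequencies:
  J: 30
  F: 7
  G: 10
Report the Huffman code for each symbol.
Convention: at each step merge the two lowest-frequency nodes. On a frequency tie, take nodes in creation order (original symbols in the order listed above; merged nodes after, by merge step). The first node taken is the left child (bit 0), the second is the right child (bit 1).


Huffman tree construction:
Step 1: Merge F(7) + G(10) = 17
Step 2: Merge (F+G)(17) + J(30) = 47
Read each symbol's code off the tree from the root (left child = 0, right child = 1).

Codes:
  J: 1 (length 1)
  F: 00 (length 2)
  G: 01 (length 2)
Average code length: 64/47 = 1.3617 bits/symbol


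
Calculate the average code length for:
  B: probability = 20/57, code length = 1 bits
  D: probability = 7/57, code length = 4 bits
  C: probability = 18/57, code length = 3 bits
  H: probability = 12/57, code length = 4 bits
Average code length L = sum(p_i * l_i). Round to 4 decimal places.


Weighted contributions p_i * l_i:
  B: (20/57) * 1 = 20/57
  D: (7/57) * 4 = 28/57
  C: (18/57) * 3 = 54/57
  H: (12/57) * 4 = 48/57
Sum = (20 + 28 + 54 + 48)/57 = 150/57

L = 150/57 = 2.6316 bits/symbol


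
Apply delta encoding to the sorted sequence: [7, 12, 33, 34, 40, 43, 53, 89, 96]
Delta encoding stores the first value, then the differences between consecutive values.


First value: 7
Deltas:
  12 - 7 = 5
  33 - 12 = 21
  34 - 33 = 1
  40 - 34 = 6
  43 - 40 = 3
  53 - 43 = 10
  89 - 53 = 36
  96 - 89 = 7


Delta encoded: [7, 5, 21, 1, 6, 3, 10, 36, 7]


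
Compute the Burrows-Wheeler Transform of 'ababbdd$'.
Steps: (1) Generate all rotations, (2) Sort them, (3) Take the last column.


Rotations (sorted):
  0: $ababbdd -> last char: d
  1: ababbdd$ -> last char: $
  2: abbdd$ab -> last char: b
  3: babbdd$a -> last char: a
  4: bbdd$aba -> last char: a
  5: bdd$abab -> last char: b
  6: d$ababbd -> last char: d
  7: dd$ababb -> last char: b


BWT = d$baabdb


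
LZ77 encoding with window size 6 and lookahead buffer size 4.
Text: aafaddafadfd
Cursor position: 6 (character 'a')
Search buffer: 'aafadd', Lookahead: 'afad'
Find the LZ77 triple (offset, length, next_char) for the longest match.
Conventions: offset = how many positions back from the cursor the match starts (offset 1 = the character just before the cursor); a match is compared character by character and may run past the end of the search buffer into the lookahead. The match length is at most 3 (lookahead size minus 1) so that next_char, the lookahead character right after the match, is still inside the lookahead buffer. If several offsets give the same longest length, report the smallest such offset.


Try each offset into the search buffer:
  offset=1 (pos 5, char 'd'): match length 0
  offset=2 (pos 4, char 'd'): match length 0
  offset=3 (pos 3, char 'a'): match length 1
  offset=4 (pos 2, char 'f'): match length 0
  offset=5 (pos 1, char 'a'): match length 3
  offset=6 (pos 0, char 'a'): match length 1
Longest match has length 3 at offset 5.
next_char = character at position 6 + 3 = 9 -> 'd'

Best match: offset=5, length=3 (matching 'afa' starting at position 1)
LZ77 triple: (5, 3, 'd')


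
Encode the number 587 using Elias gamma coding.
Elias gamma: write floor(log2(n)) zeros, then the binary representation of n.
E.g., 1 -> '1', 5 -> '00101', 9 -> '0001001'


num_bits = floor(log2(587)) + 1 = 10
leading_zeros = num_bits - 1 = 9
binary(587) = 1001001011

Elias gamma(587) = '000000000' + '1001001011' = 0000000001001001011 (19 bits)


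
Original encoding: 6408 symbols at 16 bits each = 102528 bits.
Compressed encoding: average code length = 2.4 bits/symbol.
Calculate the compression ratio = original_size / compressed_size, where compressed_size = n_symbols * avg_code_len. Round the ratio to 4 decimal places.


original_size = n_symbols * orig_bits = 6408 * 16 = 102528 bits
compressed_size = n_symbols * avg_code_len = 6408 * 2.4 = 15379.2 bits
ratio = original_size / compressed_size = 102528 / 15379.2 = 6.6667

Compression ratio = 6.6667


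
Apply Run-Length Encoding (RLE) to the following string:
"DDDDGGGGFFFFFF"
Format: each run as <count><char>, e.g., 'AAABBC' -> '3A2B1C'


Scanning runs left to right:
  i=0: run of 'D' x 4 -> '4D'
  i=4: run of 'G' x 4 -> '4G'
  i=8: run of 'F' x 6 -> '6F'

RLE = 4D4G6F


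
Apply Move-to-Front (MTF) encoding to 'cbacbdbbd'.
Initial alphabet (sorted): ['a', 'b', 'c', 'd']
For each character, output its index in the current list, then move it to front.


MTF encoding:
'c': index 2 in ['a', 'b', 'c', 'd'] -> ['c', 'a', 'b', 'd']
'b': index 2 in ['c', 'a', 'b', 'd'] -> ['b', 'c', 'a', 'd']
'a': index 2 in ['b', 'c', 'a', 'd'] -> ['a', 'b', 'c', 'd']
'c': index 2 in ['a', 'b', 'c', 'd'] -> ['c', 'a', 'b', 'd']
'b': index 2 in ['c', 'a', 'b', 'd'] -> ['b', 'c', 'a', 'd']
'd': index 3 in ['b', 'c', 'a', 'd'] -> ['d', 'b', 'c', 'a']
'b': index 1 in ['d', 'b', 'c', 'a'] -> ['b', 'd', 'c', 'a']
'b': index 0 in ['b', 'd', 'c', 'a'] -> ['b', 'd', 'c', 'a']
'd': index 1 in ['b', 'd', 'c', 'a'] -> ['d', 'b', 'c', 'a']


Output: [2, 2, 2, 2, 2, 3, 1, 0, 1]


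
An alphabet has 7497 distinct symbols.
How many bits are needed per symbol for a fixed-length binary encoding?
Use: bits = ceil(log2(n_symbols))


log2(7497) = 12.8721
Bracket: 2^12 = 4096 < 7497 <= 2^13 = 8192
So ceil(log2(7497)) = 13

bits = ceil(log2(7497)) = ceil(12.8721) = 13 bits


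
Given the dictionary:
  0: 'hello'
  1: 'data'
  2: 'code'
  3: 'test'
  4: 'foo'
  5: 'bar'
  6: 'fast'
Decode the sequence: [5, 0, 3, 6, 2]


Look up each index in the dictionary:
  5 -> 'bar'
  0 -> 'hello'
  3 -> 'test'
  6 -> 'fast'
  2 -> 'code'

Decoded: "bar hello test fast code"


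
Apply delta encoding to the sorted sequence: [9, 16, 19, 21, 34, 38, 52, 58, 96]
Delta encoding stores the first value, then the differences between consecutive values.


First value: 9
Deltas:
  16 - 9 = 7
  19 - 16 = 3
  21 - 19 = 2
  34 - 21 = 13
  38 - 34 = 4
  52 - 38 = 14
  58 - 52 = 6
  96 - 58 = 38


Delta encoded: [9, 7, 3, 2, 13, 4, 14, 6, 38]


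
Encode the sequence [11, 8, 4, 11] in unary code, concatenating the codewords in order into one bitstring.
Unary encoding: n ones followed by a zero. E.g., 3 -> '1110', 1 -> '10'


Encode each number as n ones followed by a terminating 0:
  11 -> 111111111110 (12 bits)
  8 -> 111111110 (9 bits)
  4 -> 11110 (5 bits)
  11 -> 111111111110 (12 bits)
Total length = 12 + 9 + 5 + 12 = 38 bits.

Unary([11, 8, 4, 11]) = 11111111111011111111011110111111111110 (38 bits)


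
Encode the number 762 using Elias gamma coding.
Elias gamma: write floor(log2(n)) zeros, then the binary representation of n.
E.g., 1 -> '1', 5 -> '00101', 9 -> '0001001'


num_bits = floor(log2(762)) + 1 = 10
leading_zeros = num_bits - 1 = 9
binary(762) = 1011111010

Elias gamma(762) = '000000000' + '1011111010' = 0000000001011111010 (19 bits)


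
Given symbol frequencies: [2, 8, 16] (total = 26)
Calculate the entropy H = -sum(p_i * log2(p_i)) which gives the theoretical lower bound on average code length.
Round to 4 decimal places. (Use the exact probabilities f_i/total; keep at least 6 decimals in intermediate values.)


Per-symbol terms -p_i * log2(p_i) with p_i = f_i/26:
  p = 2/26 = 0.076923: log2(p) = -3.700440, -p*log2(p) = 0.284649
  p = 8/26 = 0.307692: log2(p) = -1.700440, -p*log2(p) = 0.523212
  p = 16/26 = 0.615385: log2(p) = -0.700440, -p*log2(p) = 0.431040
H = 0.284649 + 0.523212 + 0.431040 = 1.238901

H = 1.2389 bits/symbol


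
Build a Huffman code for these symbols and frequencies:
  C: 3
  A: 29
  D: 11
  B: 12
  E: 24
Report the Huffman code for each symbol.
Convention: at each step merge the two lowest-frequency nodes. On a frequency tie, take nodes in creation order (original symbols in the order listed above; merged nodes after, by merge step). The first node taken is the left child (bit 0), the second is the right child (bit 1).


Huffman tree construction:
Step 1: Merge C(3) + D(11) = 14
Step 2: Merge B(12) + (C+D)(14) = 26
Step 3: Merge E(24) + (B+(C+D))(26) = 50
Step 4: Merge A(29) + (E+(B+(C+D)))(50) = 79
Read each symbol's code off the tree from the root (left child = 0, right child = 1).

Codes:
  C: 1110 (length 4)
  A: 0 (length 1)
  D: 1111 (length 4)
  B: 110 (length 3)
  E: 10 (length 2)
Average code length: 169/79 = 2.1392 bits/symbol


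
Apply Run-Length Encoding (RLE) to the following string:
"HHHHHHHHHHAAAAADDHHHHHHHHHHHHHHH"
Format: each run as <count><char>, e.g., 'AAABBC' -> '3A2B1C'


Scanning runs left to right:
  i=0: run of 'H' x 10 -> '10H'
  i=10: run of 'A' x 5 -> '5A'
  i=15: run of 'D' x 2 -> '2D'
  i=17: run of 'H' x 15 -> '15H'

RLE = 10H5A2D15H


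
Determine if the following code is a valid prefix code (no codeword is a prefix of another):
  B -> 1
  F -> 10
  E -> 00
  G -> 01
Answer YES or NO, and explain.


Checking each pair (does one codeword prefix another?):
  B='1' vs F='10': prefix -- VIOLATION

NO -- this is NOT a valid prefix code. B (1) is a prefix of F (10).


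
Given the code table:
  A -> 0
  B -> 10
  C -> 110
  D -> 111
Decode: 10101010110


Decoding:
10 -> B
10 -> B
10 -> B
10 -> B
110 -> C


Result: BBBBC


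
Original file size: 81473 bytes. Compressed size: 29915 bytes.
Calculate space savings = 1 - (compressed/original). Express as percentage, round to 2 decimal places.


ratio = compressed/original = 29915/81473 = 0.367177
savings = 1 - ratio = 1 - 0.367177 = 0.632823
as a percentage: 0.632823 * 100 = 63.28%

Space savings = 1 - 29915/81473 = 63.28%


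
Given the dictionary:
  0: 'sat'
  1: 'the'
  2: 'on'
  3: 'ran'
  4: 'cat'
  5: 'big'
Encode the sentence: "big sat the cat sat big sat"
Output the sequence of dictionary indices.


Look up each word in the dictionary:
  'big' -> 5
  'sat' -> 0
  'the' -> 1
  'cat' -> 4
  'sat' -> 0
  'big' -> 5
  'sat' -> 0

Encoded: [5, 0, 1, 4, 0, 5, 0]


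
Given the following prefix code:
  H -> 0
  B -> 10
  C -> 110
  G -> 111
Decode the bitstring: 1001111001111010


Decoding step by step:
Bits 10 -> B
Bits 0 -> H
Bits 111 -> G
Bits 10 -> B
Bits 0 -> H
Bits 111 -> G
Bits 10 -> B
Bits 10 -> B


Decoded message: BHGBHGBB


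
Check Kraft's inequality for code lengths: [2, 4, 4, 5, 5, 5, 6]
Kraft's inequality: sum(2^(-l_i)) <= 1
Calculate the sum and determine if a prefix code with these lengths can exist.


Sum = 2^(-2) + 2^(-4) + 2^(-4) + 2^(-5) + 2^(-5) + 2^(-5) + 2^(-6)
    = 0.25 + 0.0625 + 0.0625 + 0.03125 + 0.03125 + 0.03125 + 0.015625
    = 31/64 = 0.484375
Since 0.484375 <= 1, Kraft's inequality IS satisfied.
A prefix code with these lengths CAN exist.

Kraft sum = 0.484375. Satisfied.


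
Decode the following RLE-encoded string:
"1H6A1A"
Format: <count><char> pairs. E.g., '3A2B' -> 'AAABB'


Expanding each <count><char> pair:
  1H -> 'H'
  6A -> 'AAAAAA'
  1A -> 'A'

Decoded = HAAAAAAA


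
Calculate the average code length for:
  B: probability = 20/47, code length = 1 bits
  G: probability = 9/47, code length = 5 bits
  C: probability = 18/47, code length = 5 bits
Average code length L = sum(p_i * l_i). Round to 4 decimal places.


Weighted contributions p_i * l_i:
  B: (20/47) * 1 = 20/47
  G: (9/47) * 5 = 45/47
  C: (18/47) * 5 = 90/47
Sum = (20 + 45 + 90)/47 = 155/47

L = 155/47 = 3.2979 bits/symbol


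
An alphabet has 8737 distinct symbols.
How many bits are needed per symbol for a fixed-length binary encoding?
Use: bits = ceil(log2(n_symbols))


log2(8737) = 13.0929
Bracket: 2^13 = 8192 < 8737 <= 2^14 = 16384
So ceil(log2(8737)) = 14

bits = ceil(log2(8737)) = ceil(13.0929) = 14 bits


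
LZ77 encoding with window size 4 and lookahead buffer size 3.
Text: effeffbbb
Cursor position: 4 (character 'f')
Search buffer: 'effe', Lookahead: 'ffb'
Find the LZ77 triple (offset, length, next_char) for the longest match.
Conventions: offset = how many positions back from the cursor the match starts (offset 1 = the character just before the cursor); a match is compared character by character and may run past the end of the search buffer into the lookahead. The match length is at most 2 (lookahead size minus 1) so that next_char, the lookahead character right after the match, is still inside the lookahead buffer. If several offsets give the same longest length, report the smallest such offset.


Try each offset into the search buffer:
  offset=1 (pos 3, char 'e'): match length 0
  offset=2 (pos 2, char 'f'): match length 1
  offset=3 (pos 1, char 'f'): match length 2
  offset=4 (pos 0, char 'e'): match length 0
Longest match has length 2 at offset 3.
next_char = character at position 4 + 2 = 6 -> 'b'

Best match: offset=3, length=2 (matching 'ff' starting at position 1)
LZ77 triple: (3, 2, 'b')


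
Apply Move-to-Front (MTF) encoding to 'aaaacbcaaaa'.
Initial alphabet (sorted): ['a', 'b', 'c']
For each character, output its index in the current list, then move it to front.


MTF encoding:
'a': index 0 in ['a', 'b', 'c'] -> ['a', 'b', 'c']
'a': index 0 in ['a', 'b', 'c'] -> ['a', 'b', 'c']
'a': index 0 in ['a', 'b', 'c'] -> ['a', 'b', 'c']
'a': index 0 in ['a', 'b', 'c'] -> ['a', 'b', 'c']
'c': index 2 in ['a', 'b', 'c'] -> ['c', 'a', 'b']
'b': index 2 in ['c', 'a', 'b'] -> ['b', 'c', 'a']
'c': index 1 in ['b', 'c', 'a'] -> ['c', 'b', 'a']
'a': index 2 in ['c', 'b', 'a'] -> ['a', 'c', 'b']
'a': index 0 in ['a', 'c', 'b'] -> ['a', 'c', 'b']
'a': index 0 in ['a', 'c', 'b'] -> ['a', 'c', 'b']
'a': index 0 in ['a', 'c', 'b'] -> ['a', 'c', 'b']


Output: [0, 0, 0, 0, 2, 2, 1, 2, 0, 0, 0]


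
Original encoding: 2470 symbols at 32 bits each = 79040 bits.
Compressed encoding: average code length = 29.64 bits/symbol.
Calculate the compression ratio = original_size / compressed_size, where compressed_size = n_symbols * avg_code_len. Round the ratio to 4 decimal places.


original_size = n_symbols * orig_bits = 2470 * 32 = 79040 bits
compressed_size = n_symbols * avg_code_len = 2470 * 29.64 = 73210.8 bits
ratio = original_size / compressed_size = 79040 / 73210.8 = 1.0796

Compression ratio = 1.0796


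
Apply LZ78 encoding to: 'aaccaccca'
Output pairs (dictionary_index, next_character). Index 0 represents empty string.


LZ78 encoding steps:
Dictionary: {0: ''}
Step 1: w='' (idx 0), next='a' -> output (0, 'a'), add 'a' as idx 1
Step 2: w='a' (idx 1), next='c' -> output (1, 'c'), add 'ac' as idx 2
Step 3: w='' (idx 0), next='c' -> output (0, 'c'), add 'c' as idx 3
Step 4: w='ac' (idx 2), next='c' -> output (2, 'c'), add 'acc' as idx 4
Step 5: w='c' (idx 3), next='a' -> output (3, 'a'), add 'ca' as idx 5


Encoded: [(0, 'a'), (1, 'c'), (0, 'c'), (2, 'c'), (3, 'a')]


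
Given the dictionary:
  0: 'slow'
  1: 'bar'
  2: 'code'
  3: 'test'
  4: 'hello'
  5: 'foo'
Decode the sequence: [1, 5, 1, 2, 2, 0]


Look up each index in the dictionary:
  1 -> 'bar'
  5 -> 'foo'
  1 -> 'bar'
  2 -> 'code'
  2 -> 'code'
  0 -> 'slow'

Decoded: "bar foo bar code code slow"


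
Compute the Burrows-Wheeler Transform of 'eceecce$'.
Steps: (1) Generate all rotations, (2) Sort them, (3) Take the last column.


Rotations (sorted):
  0: $eceecce -> last char: e
  1: cce$ecee -> last char: e
  2: ce$eceec -> last char: c
  3: ceecce$e -> last char: e
  4: e$eceecc -> last char: c
  5: ecce$ece -> last char: e
  6: eceecce$ -> last char: $
  7: eecce$ec -> last char: c


BWT = eecece$c


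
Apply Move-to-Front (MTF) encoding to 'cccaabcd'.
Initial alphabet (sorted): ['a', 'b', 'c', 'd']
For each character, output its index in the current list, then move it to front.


MTF encoding:
'c': index 2 in ['a', 'b', 'c', 'd'] -> ['c', 'a', 'b', 'd']
'c': index 0 in ['c', 'a', 'b', 'd'] -> ['c', 'a', 'b', 'd']
'c': index 0 in ['c', 'a', 'b', 'd'] -> ['c', 'a', 'b', 'd']
'a': index 1 in ['c', 'a', 'b', 'd'] -> ['a', 'c', 'b', 'd']
'a': index 0 in ['a', 'c', 'b', 'd'] -> ['a', 'c', 'b', 'd']
'b': index 2 in ['a', 'c', 'b', 'd'] -> ['b', 'a', 'c', 'd']
'c': index 2 in ['b', 'a', 'c', 'd'] -> ['c', 'b', 'a', 'd']
'd': index 3 in ['c', 'b', 'a', 'd'] -> ['d', 'c', 'b', 'a']


Output: [2, 0, 0, 1, 0, 2, 2, 3]


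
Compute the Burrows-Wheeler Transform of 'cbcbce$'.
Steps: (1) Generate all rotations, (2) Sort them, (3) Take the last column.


Rotations (sorted):
  0: $cbcbce -> last char: e
  1: bcbce$c -> last char: c
  2: bce$cbc -> last char: c
  3: cbcbce$ -> last char: $
  4: cbce$cb -> last char: b
  5: ce$cbcb -> last char: b
  6: e$cbcbc -> last char: c


BWT = ecc$bbc


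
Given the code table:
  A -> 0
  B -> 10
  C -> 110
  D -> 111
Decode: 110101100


Decoding:
110 -> C
10 -> B
110 -> C
0 -> A


Result: CBCA


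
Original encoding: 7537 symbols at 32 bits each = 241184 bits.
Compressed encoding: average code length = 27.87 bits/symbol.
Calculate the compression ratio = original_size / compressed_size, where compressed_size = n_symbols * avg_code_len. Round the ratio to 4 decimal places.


original_size = n_symbols * orig_bits = 7537 * 32 = 241184 bits
compressed_size = n_symbols * avg_code_len = 7537 * 27.87 = 210056.19 bits
ratio = original_size / compressed_size = 241184 / 210056.19 = 1.1482

Compression ratio = 1.1482


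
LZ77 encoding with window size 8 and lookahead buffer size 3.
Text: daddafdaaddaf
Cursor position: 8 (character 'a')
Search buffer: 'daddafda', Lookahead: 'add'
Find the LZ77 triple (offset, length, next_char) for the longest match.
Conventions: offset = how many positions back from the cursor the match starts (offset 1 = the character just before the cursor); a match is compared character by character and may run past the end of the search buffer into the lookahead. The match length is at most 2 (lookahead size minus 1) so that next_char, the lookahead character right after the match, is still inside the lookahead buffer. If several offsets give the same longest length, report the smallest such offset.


Try each offset into the search buffer:
  offset=1 (pos 7, char 'a'): match length 1
  offset=2 (pos 6, char 'd'): match length 0
  offset=3 (pos 5, char 'f'): match length 0
  offset=4 (pos 4, char 'a'): match length 1
  offset=5 (pos 3, char 'd'): match length 0
  offset=6 (pos 2, char 'd'): match length 0
  offset=7 (pos 1, char 'a'): match length 2
  offset=8 (pos 0, char 'd'): match length 0
Longest match has length 2 at offset 7.
next_char = character at position 8 + 2 = 10 -> 'd'

Best match: offset=7, length=2 (matching 'ad' starting at position 1)
LZ77 triple: (7, 2, 'd')


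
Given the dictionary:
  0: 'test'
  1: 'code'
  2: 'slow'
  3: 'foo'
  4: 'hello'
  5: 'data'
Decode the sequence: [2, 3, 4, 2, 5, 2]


Look up each index in the dictionary:
  2 -> 'slow'
  3 -> 'foo'
  4 -> 'hello'
  2 -> 'slow'
  5 -> 'data'
  2 -> 'slow'

Decoded: "slow foo hello slow data slow"


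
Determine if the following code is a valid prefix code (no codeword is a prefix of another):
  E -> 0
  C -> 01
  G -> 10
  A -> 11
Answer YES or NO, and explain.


Checking each pair (does one codeword prefix another?):
  E='0' vs C='01': prefix -- VIOLATION

NO -- this is NOT a valid prefix code. E (0) is a prefix of C (01).


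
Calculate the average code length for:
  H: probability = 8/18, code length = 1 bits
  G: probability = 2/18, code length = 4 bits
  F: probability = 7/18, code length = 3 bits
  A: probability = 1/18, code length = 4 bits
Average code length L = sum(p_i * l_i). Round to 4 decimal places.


Weighted contributions p_i * l_i:
  H: (8/18) * 1 = 8/18
  G: (2/18) * 4 = 8/18
  F: (7/18) * 3 = 21/18
  A: (1/18) * 4 = 4/18
Sum = (8 + 8 + 21 + 4)/18 = 41/18

L = 41/18 = 2.2778 bits/symbol


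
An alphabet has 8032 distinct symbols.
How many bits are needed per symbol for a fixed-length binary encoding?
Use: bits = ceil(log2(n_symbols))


log2(8032) = 12.9715
Bracket: 2^12 = 4096 < 8032 <= 2^13 = 8192
So ceil(log2(8032)) = 13

bits = ceil(log2(8032)) = ceil(12.9715) = 13 bits


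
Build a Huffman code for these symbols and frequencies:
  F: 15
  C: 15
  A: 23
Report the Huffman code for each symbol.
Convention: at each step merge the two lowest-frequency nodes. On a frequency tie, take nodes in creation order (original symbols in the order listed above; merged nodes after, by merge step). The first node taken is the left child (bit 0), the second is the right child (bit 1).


Huffman tree construction:
Step 1: Merge F(15) + C(15) = 30
Step 2: Merge A(23) + (F+C)(30) = 53
Read each symbol's code off the tree from the root (left child = 0, right child = 1).

Codes:
  F: 10 (length 2)
  C: 11 (length 2)
  A: 0 (length 1)
Average code length: 83/53 = 1.5660 bits/symbol


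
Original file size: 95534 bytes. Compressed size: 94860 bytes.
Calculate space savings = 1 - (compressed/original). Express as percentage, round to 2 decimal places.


ratio = compressed/original = 94860/95534 = 0.992945
savings = 1 - ratio = 1 - 0.992945 = 0.007055
as a percentage: 0.007055 * 100 = 0.71%

Space savings = 1 - 94860/95534 = 0.71%


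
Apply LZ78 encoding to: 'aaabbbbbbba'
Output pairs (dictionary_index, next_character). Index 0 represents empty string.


LZ78 encoding steps:
Dictionary: {0: ''}
Step 1: w='' (idx 0), next='a' -> output (0, 'a'), add 'a' as idx 1
Step 2: w='a' (idx 1), next='a' -> output (1, 'a'), add 'aa' as idx 2
Step 3: w='' (idx 0), next='b' -> output (0, 'b'), add 'b' as idx 3
Step 4: w='b' (idx 3), next='b' -> output (3, 'b'), add 'bb' as idx 4
Step 5: w='bb' (idx 4), next='b' -> output (4, 'b'), add 'bbb' as idx 5
Step 6: w='b' (idx 3), next='a' -> output (3, 'a'), add 'ba' as idx 6


Encoded: [(0, 'a'), (1, 'a'), (0, 'b'), (3, 'b'), (4, 'b'), (3, 'a')]


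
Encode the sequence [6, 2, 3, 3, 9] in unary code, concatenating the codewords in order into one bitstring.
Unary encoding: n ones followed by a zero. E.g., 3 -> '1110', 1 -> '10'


Encode each number as n ones followed by a terminating 0:
  6 -> 1111110 (7 bits)
  2 -> 110 (3 bits)
  3 -> 1110 (4 bits)
  3 -> 1110 (4 bits)
  9 -> 1111111110 (10 bits)
Total length = 7 + 3 + 4 + 4 + 10 = 28 bits.

Unary([6, 2, 3, 3, 9]) = 1111110110111011101111111110 (28 bits)


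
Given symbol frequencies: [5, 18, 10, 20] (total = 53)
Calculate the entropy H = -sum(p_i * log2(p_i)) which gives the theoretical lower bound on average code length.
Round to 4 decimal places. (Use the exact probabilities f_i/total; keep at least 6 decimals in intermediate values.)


Per-symbol terms -p_i * log2(p_i) with p_i = f_i/53:
  p = 5/53 = 0.094340: log2(p) = -3.405992, -p*log2(p) = 0.321320
  p = 18/53 = 0.339623: log2(p) = -1.557995, -p*log2(p) = 0.529131
  p = 10/53 = 0.188679: log2(p) = -2.405992, -p*log2(p) = 0.453961
  p = 20/53 = 0.377358: log2(p) = -1.405992, -p*log2(p) = 0.530563
H = 0.321320 + 0.529131 + 0.453961 + 0.530563 = 1.834975

H = 1.835 bits/symbol


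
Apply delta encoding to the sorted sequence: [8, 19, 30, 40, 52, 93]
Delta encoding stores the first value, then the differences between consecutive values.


First value: 8
Deltas:
  19 - 8 = 11
  30 - 19 = 11
  40 - 30 = 10
  52 - 40 = 12
  93 - 52 = 41


Delta encoded: [8, 11, 11, 10, 12, 41]


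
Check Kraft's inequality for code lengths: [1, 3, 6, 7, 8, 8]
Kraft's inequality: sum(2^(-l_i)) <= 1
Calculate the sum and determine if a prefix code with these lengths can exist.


Sum = 2^(-1) + 2^(-3) + 2^(-6) + 2^(-7) + 2^(-8) + 2^(-8)
    = 0.5 + 0.125 + 0.015625 + 0.0078125 + 0.00390625 + 0.00390625
    = 168/256 = 0.65625
Since 0.65625 <= 1, Kraft's inequality IS satisfied.
A prefix code with these lengths CAN exist.

Kraft sum = 0.65625. Satisfied.


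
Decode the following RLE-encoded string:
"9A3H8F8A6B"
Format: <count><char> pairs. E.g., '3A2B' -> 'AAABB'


Expanding each <count><char> pair:
  9A -> 'AAAAAAAAA'
  3H -> 'HHH'
  8F -> 'FFFFFFFF'
  8A -> 'AAAAAAAA'
  6B -> 'BBBBBB'

Decoded = AAAAAAAAAHHHFFFFFFFFAAAAAAAABBBBBB


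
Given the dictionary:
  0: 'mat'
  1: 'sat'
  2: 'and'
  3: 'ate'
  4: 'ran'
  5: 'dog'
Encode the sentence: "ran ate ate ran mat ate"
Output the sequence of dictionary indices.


Look up each word in the dictionary:
  'ran' -> 4
  'ate' -> 3
  'ate' -> 3
  'ran' -> 4
  'mat' -> 0
  'ate' -> 3

Encoded: [4, 3, 3, 4, 0, 3]


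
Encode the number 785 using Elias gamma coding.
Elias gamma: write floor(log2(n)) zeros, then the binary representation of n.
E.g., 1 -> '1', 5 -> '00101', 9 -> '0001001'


num_bits = floor(log2(785)) + 1 = 10
leading_zeros = num_bits - 1 = 9
binary(785) = 1100010001

Elias gamma(785) = '000000000' + '1100010001' = 0000000001100010001 (19 bits)


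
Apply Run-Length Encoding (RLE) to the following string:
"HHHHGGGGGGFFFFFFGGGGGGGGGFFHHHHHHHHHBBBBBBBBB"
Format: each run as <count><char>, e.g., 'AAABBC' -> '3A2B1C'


Scanning runs left to right:
  i=0: run of 'H' x 4 -> '4H'
  i=4: run of 'G' x 6 -> '6G'
  i=10: run of 'F' x 6 -> '6F'
  i=16: run of 'G' x 9 -> '9G'
  i=25: run of 'F' x 2 -> '2F'
  i=27: run of 'H' x 9 -> '9H'
  i=36: run of 'B' x 9 -> '9B'

RLE = 4H6G6F9G2F9H9B


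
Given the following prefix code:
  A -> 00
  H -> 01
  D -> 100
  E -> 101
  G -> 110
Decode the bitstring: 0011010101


Decoding step by step:
Bits 00 -> A
Bits 110 -> G
Bits 101 -> E
Bits 01 -> H


Decoded message: AGEH


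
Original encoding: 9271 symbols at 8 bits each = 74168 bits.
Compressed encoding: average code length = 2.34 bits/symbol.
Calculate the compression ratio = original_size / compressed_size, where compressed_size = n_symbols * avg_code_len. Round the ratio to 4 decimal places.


original_size = n_symbols * orig_bits = 9271 * 8 = 74168 bits
compressed_size = n_symbols * avg_code_len = 9271 * 2.34 = 21694.14 bits
ratio = original_size / compressed_size = 74168 / 21694.14 = 3.4188

Compression ratio = 3.4188


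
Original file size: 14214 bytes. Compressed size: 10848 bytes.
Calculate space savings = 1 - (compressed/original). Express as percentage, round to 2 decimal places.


ratio = compressed/original = 10848/14214 = 0.763191
savings = 1 - ratio = 1 - 0.763191 = 0.236809
as a percentage: 0.236809 * 100 = 23.68%

Space savings = 1 - 10848/14214 = 23.68%


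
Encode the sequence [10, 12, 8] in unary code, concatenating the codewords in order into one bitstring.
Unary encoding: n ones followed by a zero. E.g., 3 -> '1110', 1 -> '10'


Encode each number as n ones followed by a terminating 0:
  10 -> 11111111110 (11 bits)
  12 -> 1111111111110 (13 bits)
  8 -> 111111110 (9 bits)
Total length = 11 + 13 + 9 = 33 bits.

Unary([10, 12, 8]) = 111111111101111111111110111111110 (33 bits)


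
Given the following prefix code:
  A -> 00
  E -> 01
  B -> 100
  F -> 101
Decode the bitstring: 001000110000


Decoding step by step:
Bits 00 -> A
Bits 100 -> B
Bits 01 -> E
Bits 100 -> B
Bits 00 -> A


Decoded message: ABEBA


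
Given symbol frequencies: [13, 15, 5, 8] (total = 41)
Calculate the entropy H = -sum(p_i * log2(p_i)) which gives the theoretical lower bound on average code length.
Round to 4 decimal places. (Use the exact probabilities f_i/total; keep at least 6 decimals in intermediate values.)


Per-symbol terms -p_i * log2(p_i) with p_i = f_i/41:
  p = 13/41 = 0.317073: log2(p) = -1.657112, -p*log2(p) = 0.525426
  p = 15/41 = 0.365854: log2(p) = -1.450661, -p*log2(p) = 0.530730
  p = 5/41 = 0.121951: log2(p) = -3.035624, -p*log2(p) = 0.370198
  p = 8/41 = 0.195122: log2(p) = -2.357552, -p*log2(p) = 0.460010
H = 0.525426 + 0.530730 + 0.370198 + 0.460010 = 1.886364

H = 1.8864 bits/symbol
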